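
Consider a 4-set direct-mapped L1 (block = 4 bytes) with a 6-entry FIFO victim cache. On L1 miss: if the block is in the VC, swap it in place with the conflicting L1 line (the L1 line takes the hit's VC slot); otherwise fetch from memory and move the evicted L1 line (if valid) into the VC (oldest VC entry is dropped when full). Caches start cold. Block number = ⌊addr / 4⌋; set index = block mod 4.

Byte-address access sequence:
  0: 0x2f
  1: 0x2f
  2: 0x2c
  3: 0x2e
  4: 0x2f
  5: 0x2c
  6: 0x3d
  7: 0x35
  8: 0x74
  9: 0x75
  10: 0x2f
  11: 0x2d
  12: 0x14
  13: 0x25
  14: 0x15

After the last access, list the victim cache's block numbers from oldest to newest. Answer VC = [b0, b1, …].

VC = [15, 13, 29, 9]

0: 0x2f (blk 11, set 3) → MISS  vc=[]
1: 0x2f (blk 11, set 3) → L1-HIT  vc=[]
2: 0x2c (blk 11, set 3) → L1-HIT  vc=[]
3: 0x2e (blk 11, set 3) → L1-HIT  vc=[]
4: 0x2f (blk 11, set 3) → L1-HIT  vc=[]
5: 0x2c (blk 11, set 3) → L1-HIT  vc=[]
6: 0x3d (blk 15, set 3) → MISS  vc=[11]
7: 0x35 (blk 13, set 1) → MISS  vc=[11]
8: 0x74 (blk 29, set 1) → MISS  vc=[11, 13]
9: 0x75 (blk 29, set 1) → L1-HIT  vc=[11, 13]
10: 0x2f (blk 11, set 3) → VC-HIT  vc=[15, 13]
11: 0x2d (blk 11, set 3) → L1-HIT  vc=[15, 13]
12: 0x14 (blk 5, set 1) → MISS  vc=[15, 13, 29]
13: 0x25 (blk 9, set 1) → MISS  vc=[15, 13, 29, 5]
14: 0x15 (blk 5, set 1) → VC-HIT  vc=[15, 13, 29, 9]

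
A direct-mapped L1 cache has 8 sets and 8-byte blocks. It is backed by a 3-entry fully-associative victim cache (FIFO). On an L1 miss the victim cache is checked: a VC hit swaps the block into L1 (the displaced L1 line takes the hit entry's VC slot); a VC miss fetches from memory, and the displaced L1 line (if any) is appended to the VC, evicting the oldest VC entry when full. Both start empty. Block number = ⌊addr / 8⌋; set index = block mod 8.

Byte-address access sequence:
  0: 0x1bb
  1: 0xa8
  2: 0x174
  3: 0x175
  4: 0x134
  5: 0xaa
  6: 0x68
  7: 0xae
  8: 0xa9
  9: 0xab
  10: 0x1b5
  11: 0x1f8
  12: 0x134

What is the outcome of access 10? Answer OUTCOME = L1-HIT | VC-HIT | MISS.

OUTCOME = MISS

  [0] addr=0x1bb blk=55 s=7: MISS | VC []
  [1] addr=0xa8 blk=21 s=5: MISS | VC []
  [2] addr=0x174 blk=46 s=6: MISS | VC []
  [3] addr=0x175 blk=46 s=6: L1-HIT | VC []
  [4] addr=0x134 blk=38 s=6: MISS | VC [46]
  [5] addr=0xaa blk=21 s=5: L1-HIT | VC [46]
  [6] addr=0x68 blk=13 s=5: MISS | VC [46, 21]
  [7] addr=0xae blk=21 s=5: VC-HIT | VC [46, 13]
  [8] addr=0xa9 blk=21 s=5: L1-HIT | VC [46, 13]
  [9] addr=0xab blk=21 s=5: L1-HIT | VC [46, 13]
  [10] addr=0x1b5 blk=54 s=6: MISS | VC [46, 13, 38]
  [11] addr=0x1f8 blk=63 s=7: MISS | VC [13, 38, 55]
  [12] addr=0x134 blk=38 s=6: VC-HIT | VC [13, 54, 55]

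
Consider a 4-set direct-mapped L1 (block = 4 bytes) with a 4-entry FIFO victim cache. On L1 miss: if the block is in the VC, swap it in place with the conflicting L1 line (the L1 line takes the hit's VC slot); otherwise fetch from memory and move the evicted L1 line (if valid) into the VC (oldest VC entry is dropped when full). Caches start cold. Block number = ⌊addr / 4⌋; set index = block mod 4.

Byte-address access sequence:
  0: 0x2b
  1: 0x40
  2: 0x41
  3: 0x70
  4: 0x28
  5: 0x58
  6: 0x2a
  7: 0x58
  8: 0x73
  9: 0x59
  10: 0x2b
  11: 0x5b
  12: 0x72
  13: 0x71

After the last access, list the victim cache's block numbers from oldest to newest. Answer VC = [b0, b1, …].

  [0] addr=0x2b blk=10 s=2: MISS | VC []
  [1] addr=0x40 blk=16 s=0: MISS | VC []
  [2] addr=0x41 blk=16 s=0: L1-HIT | VC []
  [3] addr=0x70 blk=28 s=0: MISS | VC [16]
  [4] addr=0x28 blk=10 s=2: L1-HIT | VC [16]
  [5] addr=0x58 blk=22 s=2: MISS | VC [16, 10]
  [6] addr=0x2a blk=10 s=2: VC-HIT | VC [16, 22]
  [7] addr=0x58 blk=22 s=2: VC-HIT | VC [16, 10]
  [8] addr=0x73 blk=28 s=0: L1-HIT | VC [16, 10]
  [9] addr=0x59 blk=22 s=2: L1-HIT | VC [16, 10]
  [10] addr=0x2b blk=10 s=2: VC-HIT | VC [16, 22]
  [11] addr=0x5b blk=22 s=2: VC-HIT | VC [16, 10]
  [12] addr=0x72 blk=28 s=0: L1-HIT | VC [16, 10]
  [13] addr=0x71 blk=28 s=0: L1-HIT | VC [16, 10]

VC = [16, 10]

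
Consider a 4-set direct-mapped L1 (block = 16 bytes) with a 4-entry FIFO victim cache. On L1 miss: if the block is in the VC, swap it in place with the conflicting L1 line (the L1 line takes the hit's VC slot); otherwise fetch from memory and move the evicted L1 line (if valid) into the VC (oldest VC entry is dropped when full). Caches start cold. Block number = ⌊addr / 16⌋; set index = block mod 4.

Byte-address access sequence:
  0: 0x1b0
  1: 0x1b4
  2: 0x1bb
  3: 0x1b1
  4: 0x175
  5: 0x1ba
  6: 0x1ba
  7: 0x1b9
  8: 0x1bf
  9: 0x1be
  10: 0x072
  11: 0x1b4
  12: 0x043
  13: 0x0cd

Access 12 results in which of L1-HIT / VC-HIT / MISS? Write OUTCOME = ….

#0 0x1b0→b27/s3 MISS; vc=[]
#1 0x1b4→b27/s3 L1-HIT; vc=[]
#2 0x1bb→b27/s3 L1-HIT; vc=[]
#3 0x1b1→b27/s3 L1-HIT; vc=[]
#4 0x175→b23/s3 MISS; vc=[27]
#5 0x1ba→b27/s3 VC-HIT; vc=[23]
#6 0x1ba→b27/s3 L1-HIT; vc=[23]
#7 0x1b9→b27/s3 L1-HIT; vc=[23]
#8 0x1bf→b27/s3 L1-HIT; vc=[23]
#9 0x1be→b27/s3 L1-HIT; vc=[23]
#10 0x72→b7/s3 MISS; vc=[23,27]
#11 0x1b4→b27/s3 VC-HIT; vc=[23,7]
#12 0x43→b4/s0 MISS; vc=[23,7]
#13 0xcd→b12/s0 MISS; vc=[23,7,4]

OUTCOME = MISS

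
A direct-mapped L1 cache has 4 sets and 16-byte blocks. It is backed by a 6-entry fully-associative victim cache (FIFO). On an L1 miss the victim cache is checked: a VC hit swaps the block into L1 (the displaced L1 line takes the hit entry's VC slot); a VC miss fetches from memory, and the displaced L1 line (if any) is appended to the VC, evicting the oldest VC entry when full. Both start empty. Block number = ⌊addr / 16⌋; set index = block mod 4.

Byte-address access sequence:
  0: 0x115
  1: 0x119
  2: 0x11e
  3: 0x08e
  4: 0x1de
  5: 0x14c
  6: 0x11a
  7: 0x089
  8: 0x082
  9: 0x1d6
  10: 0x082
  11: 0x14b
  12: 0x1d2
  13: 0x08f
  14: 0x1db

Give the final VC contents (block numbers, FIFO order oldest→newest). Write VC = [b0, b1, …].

VC = [17, 20]

  [0] addr=0x115 blk=17 s=1: MISS | VC []
  [1] addr=0x119 blk=17 s=1: L1-HIT | VC []
  [2] addr=0x11e blk=17 s=1: L1-HIT | VC []
  [3] addr=0x8e blk=8 s=0: MISS | VC []
  [4] addr=0x1de blk=29 s=1: MISS | VC [17]
  [5] addr=0x14c blk=20 s=0: MISS | VC [17, 8]
  [6] addr=0x11a blk=17 s=1: VC-HIT | VC [29, 8]
  [7] addr=0x89 blk=8 s=0: VC-HIT | VC [29, 20]
  [8] addr=0x82 blk=8 s=0: L1-HIT | VC [29, 20]
  [9] addr=0x1d6 blk=29 s=1: VC-HIT | VC [17, 20]
  [10] addr=0x82 blk=8 s=0: L1-HIT | VC [17, 20]
  [11] addr=0x14b blk=20 s=0: VC-HIT | VC [17, 8]
  [12] addr=0x1d2 blk=29 s=1: L1-HIT | VC [17, 8]
  [13] addr=0x8f blk=8 s=0: VC-HIT | VC [17, 20]
  [14] addr=0x1db blk=29 s=1: L1-HIT | VC [17, 20]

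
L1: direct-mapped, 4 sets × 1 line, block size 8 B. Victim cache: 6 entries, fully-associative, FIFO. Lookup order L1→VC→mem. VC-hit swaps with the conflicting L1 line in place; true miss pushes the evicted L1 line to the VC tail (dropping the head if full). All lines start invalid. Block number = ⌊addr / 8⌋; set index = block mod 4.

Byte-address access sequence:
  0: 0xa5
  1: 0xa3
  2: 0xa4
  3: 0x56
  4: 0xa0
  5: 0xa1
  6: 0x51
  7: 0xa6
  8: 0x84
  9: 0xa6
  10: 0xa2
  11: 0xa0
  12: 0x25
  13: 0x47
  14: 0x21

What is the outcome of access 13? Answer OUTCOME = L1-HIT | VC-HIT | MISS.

#0 0xa5→b20/s0 MISS; vc=[]
#1 0xa3→b20/s0 L1-HIT; vc=[]
#2 0xa4→b20/s0 L1-HIT; vc=[]
#3 0x56→b10/s2 MISS; vc=[]
#4 0xa0→b20/s0 L1-HIT; vc=[]
#5 0xa1→b20/s0 L1-HIT; vc=[]
#6 0x51→b10/s2 L1-HIT; vc=[]
#7 0xa6→b20/s0 L1-HIT; vc=[]
#8 0x84→b16/s0 MISS; vc=[20]
#9 0xa6→b20/s0 VC-HIT; vc=[16]
#10 0xa2→b20/s0 L1-HIT; vc=[16]
#11 0xa0→b20/s0 L1-HIT; vc=[16]
#12 0x25→b4/s0 MISS; vc=[16,20]
#13 0x47→b8/s0 MISS; vc=[16,20,4]
#14 0x21→b4/s0 VC-HIT; vc=[16,20,8]

OUTCOME = MISS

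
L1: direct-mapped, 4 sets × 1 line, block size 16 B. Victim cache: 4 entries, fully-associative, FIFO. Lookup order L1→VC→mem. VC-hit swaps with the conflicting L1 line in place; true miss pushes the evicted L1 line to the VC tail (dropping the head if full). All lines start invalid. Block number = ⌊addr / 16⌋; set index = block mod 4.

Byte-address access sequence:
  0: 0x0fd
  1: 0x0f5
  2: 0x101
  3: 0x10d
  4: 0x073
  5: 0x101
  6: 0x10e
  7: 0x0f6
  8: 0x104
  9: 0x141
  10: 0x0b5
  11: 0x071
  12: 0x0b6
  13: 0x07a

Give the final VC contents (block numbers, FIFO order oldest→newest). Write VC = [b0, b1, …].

  [0] addr=0xfd blk=15 s=3: MISS | VC []
  [1] addr=0xf5 blk=15 s=3: L1-HIT | VC []
  [2] addr=0x101 blk=16 s=0: MISS | VC []
  [3] addr=0x10d blk=16 s=0: L1-HIT | VC []
  [4] addr=0x73 blk=7 s=3: MISS | VC [15]
  [5] addr=0x101 blk=16 s=0: L1-HIT | VC [15]
  [6] addr=0x10e blk=16 s=0: L1-HIT | VC [15]
  [7] addr=0xf6 blk=15 s=3: VC-HIT | VC [7]
  [8] addr=0x104 blk=16 s=0: L1-HIT | VC [7]
  [9] addr=0x141 blk=20 s=0: MISS | VC [7, 16]
  [10] addr=0xb5 blk=11 s=3: MISS | VC [7, 16, 15]
  [11] addr=0x71 blk=7 s=3: VC-HIT | VC [11, 16, 15]
  [12] addr=0xb6 blk=11 s=3: VC-HIT | VC [7, 16, 15]
  [13] addr=0x7a blk=7 s=3: VC-HIT | VC [11, 16, 15]

VC = [11, 16, 15]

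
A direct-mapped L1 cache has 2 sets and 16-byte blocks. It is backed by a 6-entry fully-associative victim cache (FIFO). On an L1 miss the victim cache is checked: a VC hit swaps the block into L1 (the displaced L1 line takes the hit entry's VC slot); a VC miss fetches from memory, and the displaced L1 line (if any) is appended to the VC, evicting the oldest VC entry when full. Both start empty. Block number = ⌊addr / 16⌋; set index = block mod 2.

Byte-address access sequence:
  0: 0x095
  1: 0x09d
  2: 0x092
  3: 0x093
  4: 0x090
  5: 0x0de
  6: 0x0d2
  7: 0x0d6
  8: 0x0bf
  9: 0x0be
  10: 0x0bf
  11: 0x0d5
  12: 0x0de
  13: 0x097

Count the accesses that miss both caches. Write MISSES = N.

MISSES = 3

0: 0x95 (blk 9, set 1) → MISS  vc=[]
1: 0x9d (blk 9, set 1) → L1-HIT  vc=[]
2: 0x92 (blk 9, set 1) → L1-HIT  vc=[]
3: 0x93 (blk 9, set 1) → L1-HIT  vc=[]
4: 0x90 (blk 9, set 1) → L1-HIT  vc=[]
5: 0xde (blk 13, set 1) → MISS  vc=[9]
6: 0xd2 (blk 13, set 1) → L1-HIT  vc=[9]
7: 0xd6 (blk 13, set 1) → L1-HIT  vc=[9]
8: 0xbf (blk 11, set 1) → MISS  vc=[9, 13]
9: 0xbe (blk 11, set 1) → L1-HIT  vc=[9, 13]
10: 0xbf (blk 11, set 1) → L1-HIT  vc=[9, 13]
11: 0xd5 (blk 13, set 1) → VC-HIT  vc=[9, 11]
12: 0xde (blk 13, set 1) → L1-HIT  vc=[9, 11]
13: 0x97 (blk 9, set 1) → VC-HIT  vc=[13, 11]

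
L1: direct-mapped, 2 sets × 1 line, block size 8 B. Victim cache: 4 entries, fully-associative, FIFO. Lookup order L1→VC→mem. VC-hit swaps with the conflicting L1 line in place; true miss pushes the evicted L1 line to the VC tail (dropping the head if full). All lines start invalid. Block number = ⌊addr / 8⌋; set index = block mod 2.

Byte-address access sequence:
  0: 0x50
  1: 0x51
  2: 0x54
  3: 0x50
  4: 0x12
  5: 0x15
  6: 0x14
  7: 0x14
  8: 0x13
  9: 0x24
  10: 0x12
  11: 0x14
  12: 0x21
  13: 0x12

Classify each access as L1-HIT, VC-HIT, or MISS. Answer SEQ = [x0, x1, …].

#0 0x50→b10/s0 MISS; vc=[]
#1 0x51→b10/s0 L1-HIT; vc=[]
#2 0x54→b10/s0 L1-HIT; vc=[]
#3 0x50→b10/s0 L1-HIT; vc=[]
#4 0x12→b2/s0 MISS; vc=[10]
#5 0x15→b2/s0 L1-HIT; vc=[10]
#6 0x14→b2/s0 L1-HIT; vc=[10]
#7 0x14→b2/s0 L1-HIT; vc=[10]
#8 0x13→b2/s0 L1-HIT; vc=[10]
#9 0x24→b4/s0 MISS; vc=[10,2]
#10 0x12→b2/s0 VC-HIT; vc=[10,4]
#11 0x14→b2/s0 L1-HIT; vc=[10,4]
#12 0x21→b4/s0 VC-HIT; vc=[10,2]
#13 0x12→b2/s0 VC-HIT; vc=[10,4]

SEQ = [MISS, L1-HIT, L1-HIT, L1-HIT, MISS, L1-HIT, L1-HIT, L1-HIT, L1-HIT, MISS, VC-HIT, L1-HIT, VC-HIT, VC-HIT]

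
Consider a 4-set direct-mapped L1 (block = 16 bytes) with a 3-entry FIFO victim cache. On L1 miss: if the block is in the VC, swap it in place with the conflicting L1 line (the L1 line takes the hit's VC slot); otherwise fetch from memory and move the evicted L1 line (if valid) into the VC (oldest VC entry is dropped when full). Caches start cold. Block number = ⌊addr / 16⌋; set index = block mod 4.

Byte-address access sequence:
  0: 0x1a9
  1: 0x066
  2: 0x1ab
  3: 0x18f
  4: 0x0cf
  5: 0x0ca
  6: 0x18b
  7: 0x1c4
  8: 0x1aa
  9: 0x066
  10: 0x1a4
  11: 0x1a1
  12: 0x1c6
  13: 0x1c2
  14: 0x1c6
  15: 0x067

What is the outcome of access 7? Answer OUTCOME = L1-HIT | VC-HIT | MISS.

#0 0x1a9→b26/s2 MISS; vc=[]
#1 0x66→b6/s2 MISS; vc=[26]
#2 0x1ab→b26/s2 VC-HIT; vc=[6]
#3 0x18f→b24/s0 MISS; vc=[6]
#4 0xcf→b12/s0 MISS; vc=[6,24]
#5 0xca→b12/s0 L1-HIT; vc=[6,24]
#6 0x18b→b24/s0 VC-HIT; vc=[6,12]
#7 0x1c4→b28/s0 MISS; vc=[6,12,24]
#8 0x1aa→b26/s2 L1-HIT; vc=[6,12,24]
#9 0x66→b6/s2 VC-HIT; vc=[26,12,24]
#10 0x1a4→b26/s2 VC-HIT; vc=[6,12,24]
#11 0x1a1→b26/s2 L1-HIT; vc=[6,12,24]
#12 0x1c6→b28/s0 L1-HIT; vc=[6,12,24]
#13 0x1c2→b28/s0 L1-HIT; vc=[6,12,24]
#14 0x1c6→b28/s0 L1-HIT; vc=[6,12,24]
#15 0x67→b6/s2 VC-HIT; vc=[26,12,24]

OUTCOME = MISS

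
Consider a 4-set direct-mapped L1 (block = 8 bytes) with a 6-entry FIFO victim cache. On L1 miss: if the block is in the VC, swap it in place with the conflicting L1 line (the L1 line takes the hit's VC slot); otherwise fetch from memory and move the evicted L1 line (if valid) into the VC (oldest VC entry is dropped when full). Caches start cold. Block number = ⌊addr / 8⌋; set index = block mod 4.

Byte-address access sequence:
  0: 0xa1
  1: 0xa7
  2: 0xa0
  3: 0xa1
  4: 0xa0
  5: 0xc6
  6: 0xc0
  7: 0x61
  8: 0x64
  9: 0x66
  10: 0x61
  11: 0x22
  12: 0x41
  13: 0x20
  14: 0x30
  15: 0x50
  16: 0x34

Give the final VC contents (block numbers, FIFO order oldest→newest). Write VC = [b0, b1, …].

VC = [20, 24, 12, 8, 10]

#0 0xa1→b20/s0 MISS; vc=[]
#1 0xa7→b20/s0 L1-HIT; vc=[]
#2 0xa0→b20/s0 L1-HIT; vc=[]
#3 0xa1→b20/s0 L1-HIT; vc=[]
#4 0xa0→b20/s0 L1-HIT; vc=[]
#5 0xc6→b24/s0 MISS; vc=[20]
#6 0xc0→b24/s0 L1-HIT; vc=[20]
#7 0x61→b12/s0 MISS; vc=[20,24]
#8 0x64→b12/s0 L1-HIT; vc=[20,24]
#9 0x66→b12/s0 L1-HIT; vc=[20,24]
#10 0x61→b12/s0 L1-HIT; vc=[20,24]
#11 0x22→b4/s0 MISS; vc=[20,24,12]
#12 0x41→b8/s0 MISS; vc=[20,24,12,4]
#13 0x20→b4/s0 VC-HIT; vc=[20,24,12,8]
#14 0x30→b6/s2 MISS; vc=[20,24,12,8]
#15 0x50→b10/s2 MISS; vc=[20,24,12,8,6]
#16 0x34→b6/s2 VC-HIT; vc=[20,24,12,8,10]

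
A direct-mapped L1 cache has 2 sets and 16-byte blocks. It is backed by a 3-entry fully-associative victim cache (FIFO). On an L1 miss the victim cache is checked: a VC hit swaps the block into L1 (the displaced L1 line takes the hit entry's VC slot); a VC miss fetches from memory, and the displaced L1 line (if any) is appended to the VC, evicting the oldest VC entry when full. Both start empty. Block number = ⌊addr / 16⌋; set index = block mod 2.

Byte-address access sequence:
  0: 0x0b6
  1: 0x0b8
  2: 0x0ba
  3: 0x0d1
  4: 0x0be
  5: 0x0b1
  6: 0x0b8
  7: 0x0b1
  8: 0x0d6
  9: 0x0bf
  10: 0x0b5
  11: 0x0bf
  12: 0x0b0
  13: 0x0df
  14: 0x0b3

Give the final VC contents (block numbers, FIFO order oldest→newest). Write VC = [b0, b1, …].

  [0] addr=0xb6 blk=11 s=1: MISS | VC []
  [1] addr=0xb8 blk=11 s=1: L1-HIT | VC []
  [2] addr=0xba blk=11 s=1: L1-HIT | VC []
  [3] addr=0xd1 blk=13 s=1: MISS | VC [11]
  [4] addr=0xbe blk=11 s=1: VC-HIT | VC [13]
  [5] addr=0xb1 blk=11 s=1: L1-HIT | VC [13]
  [6] addr=0xb8 blk=11 s=1: L1-HIT | VC [13]
  [7] addr=0xb1 blk=11 s=1: L1-HIT | VC [13]
  [8] addr=0xd6 blk=13 s=1: VC-HIT | VC [11]
  [9] addr=0xbf blk=11 s=1: VC-HIT | VC [13]
  [10] addr=0xb5 blk=11 s=1: L1-HIT | VC [13]
  [11] addr=0xbf blk=11 s=1: L1-HIT | VC [13]
  [12] addr=0xb0 blk=11 s=1: L1-HIT | VC [13]
  [13] addr=0xdf blk=13 s=1: VC-HIT | VC [11]
  [14] addr=0xb3 blk=11 s=1: VC-HIT | VC [13]

VC = [13]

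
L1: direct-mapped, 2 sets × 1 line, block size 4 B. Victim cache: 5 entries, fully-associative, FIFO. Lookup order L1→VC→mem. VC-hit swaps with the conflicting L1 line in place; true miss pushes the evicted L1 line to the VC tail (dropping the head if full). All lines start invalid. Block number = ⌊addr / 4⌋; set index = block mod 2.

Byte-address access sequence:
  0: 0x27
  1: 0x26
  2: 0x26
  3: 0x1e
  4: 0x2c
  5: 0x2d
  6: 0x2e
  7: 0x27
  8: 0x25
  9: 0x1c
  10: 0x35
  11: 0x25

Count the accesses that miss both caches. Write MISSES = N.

MISSES = 4

#0 0x27→b9/s1 MISS; vc=[]
#1 0x26→b9/s1 L1-HIT; vc=[]
#2 0x26→b9/s1 L1-HIT; vc=[]
#3 0x1e→b7/s1 MISS; vc=[9]
#4 0x2c→b11/s1 MISS; vc=[9,7]
#5 0x2d→b11/s1 L1-HIT; vc=[9,7]
#6 0x2e→b11/s1 L1-HIT; vc=[9,7]
#7 0x27→b9/s1 VC-HIT; vc=[11,7]
#8 0x25→b9/s1 L1-HIT; vc=[11,7]
#9 0x1c→b7/s1 VC-HIT; vc=[11,9]
#10 0x35→b13/s1 MISS; vc=[11,9,7]
#11 0x25→b9/s1 VC-HIT; vc=[11,13,7]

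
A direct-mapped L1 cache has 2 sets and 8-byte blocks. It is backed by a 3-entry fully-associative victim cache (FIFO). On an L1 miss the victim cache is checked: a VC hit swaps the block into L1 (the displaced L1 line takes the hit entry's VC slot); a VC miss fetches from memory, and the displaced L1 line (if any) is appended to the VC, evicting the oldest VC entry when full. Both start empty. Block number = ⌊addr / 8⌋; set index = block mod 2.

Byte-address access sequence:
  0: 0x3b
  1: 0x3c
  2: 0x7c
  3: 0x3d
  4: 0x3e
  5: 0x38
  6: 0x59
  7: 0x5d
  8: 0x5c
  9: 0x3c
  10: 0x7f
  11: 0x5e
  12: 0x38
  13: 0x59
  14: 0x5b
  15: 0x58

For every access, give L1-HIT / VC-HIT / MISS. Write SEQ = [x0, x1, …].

SEQ = [MISS, L1-HIT, MISS, VC-HIT, L1-HIT, L1-HIT, MISS, L1-HIT, L1-HIT, VC-HIT, VC-HIT, VC-HIT, VC-HIT, VC-HIT, L1-HIT, L1-HIT]

#0 0x3b→b7/s1 MISS; vc=[]
#1 0x3c→b7/s1 L1-HIT; vc=[]
#2 0x7c→b15/s1 MISS; vc=[7]
#3 0x3d→b7/s1 VC-HIT; vc=[15]
#4 0x3e→b7/s1 L1-HIT; vc=[15]
#5 0x38→b7/s1 L1-HIT; vc=[15]
#6 0x59→b11/s1 MISS; vc=[15,7]
#7 0x5d→b11/s1 L1-HIT; vc=[15,7]
#8 0x5c→b11/s1 L1-HIT; vc=[15,7]
#9 0x3c→b7/s1 VC-HIT; vc=[15,11]
#10 0x7f→b15/s1 VC-HIT; vc=[7,11]
#11 0x5e→b11/s1 VC-HIT; vc=[7,15]
#12 0x38→b7/s1 VC-HIT; vc=[11,15]
#13 0x59→b11/s1 VC-HIT; vc=[7,15]
#14 0x5b→b11/s1 L1-HIT; vc=[7,15]
#15 0x58→b11/s1 L1-HIT; vc=[7,15]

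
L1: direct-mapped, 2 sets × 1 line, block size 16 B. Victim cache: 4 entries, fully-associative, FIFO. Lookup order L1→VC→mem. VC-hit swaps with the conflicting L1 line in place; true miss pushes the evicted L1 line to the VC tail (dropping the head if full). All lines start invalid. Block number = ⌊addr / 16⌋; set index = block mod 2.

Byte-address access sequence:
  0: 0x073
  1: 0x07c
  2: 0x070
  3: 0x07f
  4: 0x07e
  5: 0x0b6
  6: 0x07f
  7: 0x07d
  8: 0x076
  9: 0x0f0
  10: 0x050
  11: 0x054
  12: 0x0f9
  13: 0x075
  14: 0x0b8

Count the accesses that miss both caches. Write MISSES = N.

  [0] addr=0x73 blk=7 s=1: MISS | VC []
  [1] addr=0x7c blk=7 s=1: L1-HIT | VC []
  [2] addr=0x70 blk=7 s=1: L1-HIT | VC []
  [3] addr=0x7f blk=7 s=1: L1-HIT | VC []
  [4] addr=0x7e blk=7 s=1: L1-HIT | VC []
  [5] addr=0xb6 blk=11 s=1: MISS | VC [7]
  [6] addr=0x7f blk=7 s=1: VC-HIT | VC [11]
  [7] addr=0x7d blk=7 s=1: L1-HIT | VC [11]
  [8] addr=0x76 blk=7 s=1: L1-HIT | VC [11]
  [9] addr=0xf0 blk=15 s=1: MISS | VC [11, 7]
  [10] addr=0x50 blk=5 s=1: MISS | VC [11, 7, 15]
  [11] addr=0x54 blk=5 s=1: L1-HIT | VC [11, 7, 15]
  [12] addr=0xf9 blk=15 s=1: VC-HIT | VC [11, 7, 5]
  [13] addr=0x75 blk=7 s=1: VC-HIT | VC [11, 15, 5]
  [14] addr=0xb8 blk=11 s=1: VC-HIT | VC [7, 15, 5]

MISSES = 4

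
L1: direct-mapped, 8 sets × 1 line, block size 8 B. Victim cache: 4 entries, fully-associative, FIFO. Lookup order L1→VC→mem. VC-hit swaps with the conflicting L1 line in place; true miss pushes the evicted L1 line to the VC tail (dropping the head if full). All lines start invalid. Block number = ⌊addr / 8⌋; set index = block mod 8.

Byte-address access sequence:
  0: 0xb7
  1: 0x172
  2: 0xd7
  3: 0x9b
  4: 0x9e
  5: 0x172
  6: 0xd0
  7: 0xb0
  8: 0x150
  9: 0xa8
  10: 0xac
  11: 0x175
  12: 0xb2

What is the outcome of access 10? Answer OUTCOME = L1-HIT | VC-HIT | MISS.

#0 0xb7→b22/s6 MISS; vc=[]
#1 0x172→b46/s6 MISS; vc=[22]
#2 0xd7→b26/s2 MISS; vc=[22]
#3 0x9b→b19/s3 MISS; vc=[22]
#4 0x9e→b19/s3 L1-HIT; vc=[22]
#5 0x172→b46/s6 L1-HIT; vc=[22]
#6 0xd0→b26/s2 L1-HIT; vc=[22]
#7 0xb0→b22/s6 VC-HIT; vc=[46]
#8 0x150→b42/s2 MISS; vc=[46,26]
#9 0xa8→b21/s5 MISS; vc=[46,26]
#10 0xac→b21/s5 L1-HIT; vc=[46,26]
#11 0x175→b46/s6 VC-HIT; vc=[22,26]
#12 0xb2→b22/s6 VC-HIT; vc=[46,26]

OUTCOME = L1-HIT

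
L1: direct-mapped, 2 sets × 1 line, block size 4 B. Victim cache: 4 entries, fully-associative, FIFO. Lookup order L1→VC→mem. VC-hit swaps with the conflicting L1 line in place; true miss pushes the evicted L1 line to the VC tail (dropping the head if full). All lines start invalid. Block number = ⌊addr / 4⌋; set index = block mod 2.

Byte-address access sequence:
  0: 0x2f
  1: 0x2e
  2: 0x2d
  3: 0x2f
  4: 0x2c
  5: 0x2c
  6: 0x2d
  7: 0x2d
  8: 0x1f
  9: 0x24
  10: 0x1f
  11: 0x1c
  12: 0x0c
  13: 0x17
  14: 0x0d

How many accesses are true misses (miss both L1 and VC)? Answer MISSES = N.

  [0] addr=0x2f blk=11 s=1: MISS | VC []
  [1] addr=0x2e blk=11 s=1: L1-HIT | VC []
  [2] addr=0x2d blk=11 s=1: L1-HIT | VC []
  [3] addr=0x2f blk=11 s=1: L1-HIT | VC []
  [4] addr=0x2c blk=11 s=1: L1-HIT | VC []
  [5] addr=0x2c blk=11 s=1: L1-HIT | VC []
  [6] addr=0x2d blk=11 s=1: L1-HIT | VC []
  [7] addr=0x2d blk=11 s=1: L1-HIT | VC []
  [8] addr=0x1f blk=7 s=1: MISS | VC [11]
  [9] addr=0x24 blk=9 s=1: MISS | VC [11, 7]
  [10] addr=0x1f blk=7 s=1: VC-HIT | VC [11, 9]
  [11] addr=0x1c blk=7 s=1: L1-HIT | VC [11, 9]
  [12] addr=0xc blk=3 s=1: MISS | VC [11, 9, 7]
  [13] addr=0x17 blk=5 s=1: MISS | VC [11, 9, 7, 3]
  [14] addr=0xd blk=3 s=1: VC-HIT | VC [11, 9, 7, 5]

MISSES = 5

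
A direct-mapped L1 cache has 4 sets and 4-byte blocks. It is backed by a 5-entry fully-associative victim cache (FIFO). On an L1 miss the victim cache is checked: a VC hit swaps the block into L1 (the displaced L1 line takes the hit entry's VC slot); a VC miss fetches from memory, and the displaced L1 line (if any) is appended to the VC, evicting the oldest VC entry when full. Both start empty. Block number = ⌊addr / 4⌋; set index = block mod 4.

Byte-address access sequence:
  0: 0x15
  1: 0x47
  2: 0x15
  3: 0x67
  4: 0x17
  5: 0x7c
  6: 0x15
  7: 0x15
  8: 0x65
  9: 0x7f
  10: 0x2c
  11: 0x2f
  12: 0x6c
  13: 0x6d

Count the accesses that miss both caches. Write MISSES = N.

#0 0x15→b5/s1 MISS; vc=[]
#1 0x47→b17/s1 MISS; vc=[5]
#2 0x15→b5/s1 VC-HIT; vc=[17]
#3 0x67→b25/s1 MISS; vc=[17,5]
#4 0x17→b5/s1 VC-HIT; vc=[17,25]
#5 0x7c→b31/s3 MISS; vc=[17,25]
#6 0x15→b5/s1 L1-HIT; vc=[17,25]
#7 0x15→b5/s1 L1-HIT; vc=[17,25]
#8 0x65→b25/s1 VC-HIT; vc=[17,5]
#9 0x7f→b31/s3 L1-HIT; vc=[17,5]
#10 0x2c→b11/s3 MISS; vc=[17,5,31]
#11 0x2f→b11/s3 L1-HIT; vc=[17,5,31]
#12 0x6c→b27/s3 MISS; vc=[17,5,31,11]
#13 0x6d→b27/s3 L1-HIT; vc=[17,5,31,11]

MISSES = 6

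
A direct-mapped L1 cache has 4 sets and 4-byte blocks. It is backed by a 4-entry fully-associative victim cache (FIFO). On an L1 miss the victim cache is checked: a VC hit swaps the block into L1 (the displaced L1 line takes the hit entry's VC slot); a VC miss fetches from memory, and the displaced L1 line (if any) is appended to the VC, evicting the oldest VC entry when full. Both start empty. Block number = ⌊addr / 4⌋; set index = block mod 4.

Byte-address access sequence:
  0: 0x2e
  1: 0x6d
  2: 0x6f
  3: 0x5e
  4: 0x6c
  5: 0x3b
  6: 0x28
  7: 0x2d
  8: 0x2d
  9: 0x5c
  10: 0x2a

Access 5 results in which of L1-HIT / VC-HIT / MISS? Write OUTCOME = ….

OUTCOME = MISS

0: 0x2e (blk 11, set 3) → MISS  vc=[]
1: 0x6d (blk 27, set 3) → MISS  vc=[11]
2: 0x6f (blk 27, set 3) → L1-HIT  vc=[11]
3: 0x5e (blk 23, set 3) → MISS  vc=[11, 27]
4: 0x6c (blk 27, set 3) → VC-HIT  vc=[11, 23]
5: 0x3b (blk 14, set 2) → MISS  vc=[11, 23]
6: 0x28 (blk 10, set 2) → MISS  vc=[11, 23, 14]
7: 0x2d (blk 11, set 3) → VC-HIT  vc=[27, 23, 14]
8: 0x2d (blk 11, set 3) → L1-HIT  vc=[27, 23, 14]
9: 0x5c (blk 23, set 3) → VC-HIT  vc=[27, 11, 14]
10: 0x2a (blk 10, set 2) → L1-HIT  vc=[27, 11, 14]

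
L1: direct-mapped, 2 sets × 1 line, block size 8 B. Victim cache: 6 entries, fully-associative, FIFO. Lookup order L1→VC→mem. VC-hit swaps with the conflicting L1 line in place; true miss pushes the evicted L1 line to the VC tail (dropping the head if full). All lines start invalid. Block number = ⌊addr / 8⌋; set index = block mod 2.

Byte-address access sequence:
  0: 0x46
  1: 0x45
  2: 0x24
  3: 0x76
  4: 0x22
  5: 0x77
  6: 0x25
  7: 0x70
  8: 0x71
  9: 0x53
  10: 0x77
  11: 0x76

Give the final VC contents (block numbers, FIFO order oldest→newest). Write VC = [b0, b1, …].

VC = [8, 4, 10]

#0 0x46→b8/s0 MISS; vc=[]
#1 0x45→b8/s0 L1-HIT; vc=[]
#2 0x24→b4/s0 MISS; vc=[8]
#3 0x76→b14/s0 MISS; vc=[8,4]
#4 0x22→b4/s0 VC-HIT; vc=[8,14]
#5 0x77→b14/s0 VC-HIT; vc=[8,4]
#6 0x25→b4/s0 VC-HIT; vc=[8,14]
#7 0x70→b14/s0 VC-HIT; vc=[8,4]
#8 0x71→b14/s0 L1-HIT; vc=[8,4]
#9 0x53→b10/s0 MISS; vc=[8,4,14]
#10 0x77→b14/s0 VC-HIT; vc=[8,4,10]
#11 0x76→b14/s0 L1-HIT; vc=[8,4,10]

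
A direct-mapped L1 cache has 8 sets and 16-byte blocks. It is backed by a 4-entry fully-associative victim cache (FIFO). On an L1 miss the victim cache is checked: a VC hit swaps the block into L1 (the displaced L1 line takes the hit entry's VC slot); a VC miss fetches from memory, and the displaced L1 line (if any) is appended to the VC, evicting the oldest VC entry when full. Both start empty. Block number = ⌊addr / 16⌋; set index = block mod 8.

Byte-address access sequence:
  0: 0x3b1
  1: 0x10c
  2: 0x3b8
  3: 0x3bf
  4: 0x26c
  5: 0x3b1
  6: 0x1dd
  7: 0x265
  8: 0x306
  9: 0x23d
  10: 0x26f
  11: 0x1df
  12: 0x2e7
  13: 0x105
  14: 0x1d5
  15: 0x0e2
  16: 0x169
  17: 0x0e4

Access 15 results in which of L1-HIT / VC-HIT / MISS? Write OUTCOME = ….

  [0] addr=0x3b1 blk=59 s=3: MISS | VC []
  [1] addr=0x10c blk=16 s=0: MISS | VC []
  [2] addr=0x3b8 blk=59 s=3: L1-HIT | VC []
  [3] addr=0x3bf blk=59 s=3: L1-HIT | VC []
  [4] addr=0x26c blk=38 s=6: MISS | VC []
  [5] addr=0x3b1 blk=59 s=3: L1-HIT | VC []
  [6] addr=0x1dd blk=29 s=5: MISS | VC []
  [7] addr=0x265 blk=38 s=6: L1-HIT | VC []
  [8] addr=0x306 blk=48 s=0: MISS | VC [16]
  [9] addr=0x23d blk=35 s=3: MISS | VC [16, 59]
  [10] addr=0x26f blk=38 s=6: L1-HIT | VC [16, 59]
  [11] addr=0x1df blk=29 s=5: L1-HIT | VC [16, 59]
  [12] addr=0x2e7 blk=46 s=6: MISS | VC [16, 59, 38]
  [13] addr=0x105 blk=16 s=0: VC-HIT | VC [48, 59, 38]
  [14] addr=0x1d5 blk=29 s=5: L1-HIT | VC [48, 59, 38]
  [15] addr=0xe2 blk=14 s=6: MISS | VC [48, 59, 38, 46]
  [16] addr=0x169 blk=22 s=6: MISS | VC [59, 38, 46, 14]
  [17] addr=0xe4 blk=14 s=6: VC-HIT | VC [59, 38, 46, 22]

OUTCOME = MISS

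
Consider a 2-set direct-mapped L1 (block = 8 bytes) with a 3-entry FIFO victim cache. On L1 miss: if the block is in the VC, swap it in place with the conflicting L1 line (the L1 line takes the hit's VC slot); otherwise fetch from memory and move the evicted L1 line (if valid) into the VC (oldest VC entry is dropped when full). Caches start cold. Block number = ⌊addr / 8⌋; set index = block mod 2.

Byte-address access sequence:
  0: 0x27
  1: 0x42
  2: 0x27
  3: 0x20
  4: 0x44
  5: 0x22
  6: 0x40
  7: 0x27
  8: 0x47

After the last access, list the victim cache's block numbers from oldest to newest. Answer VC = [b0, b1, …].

VC = [4]

  [0] addr=0x27 blk=4 s=0: MISS | VC []
  [1] addr=0x42 blk=8 s=0: MISS | VC [4]
  [2] addr=0x27 blk=4 s=0: VC-HIT | VC [8]
  [3] addr=0x20 blk=4 s=0: L1-HIT | VC [8]
  [4] addr=0x44 blk=8 s=0: VC-HIT | VC [4]
  [5] addr=0x22 blk=4 s=0: VC-HIT | VC [8]
  [6] addr=0x40 blk=8 s=0: VC-HIT | VC [4]
  [7] addr=0x27 blk=4 s=0: VC-HIT | VC [8]
  [8] addr=0x47 blk=8 s=0: VC-HIT | VC [4]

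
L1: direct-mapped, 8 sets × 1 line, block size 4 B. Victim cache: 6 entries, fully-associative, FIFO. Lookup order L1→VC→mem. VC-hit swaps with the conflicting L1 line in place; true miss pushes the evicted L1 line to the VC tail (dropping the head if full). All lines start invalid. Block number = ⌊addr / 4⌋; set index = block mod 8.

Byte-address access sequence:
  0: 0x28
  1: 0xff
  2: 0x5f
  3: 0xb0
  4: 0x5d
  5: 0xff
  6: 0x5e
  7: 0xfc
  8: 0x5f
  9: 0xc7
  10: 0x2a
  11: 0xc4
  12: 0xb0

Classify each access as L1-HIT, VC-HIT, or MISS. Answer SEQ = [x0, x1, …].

0: 0x28 (blk 10, set 2) → MISS  vc=[]
1: 0xff (blk 63, set 7) → MISS  vc=[]
2: 0x5f (blk 23, set 7) → MISS  vc=[63]
3: 0xb0 (blk 44, set 4) → MISS  vc=[63]
4: 0x5d (blk 23, set 7) → L1-HIT  vc=[63]
5: 0xff (blk 63, set 7) → VC-HIT  vc=[23]
6: 0x5e (blk 23, set 7) → VC-HIT  vc=[63]
7: 0xfc (blk 63, set 7) → VC-HIT  vc=[23]
8: 0x5f (blk 23, set 7) → VC-HIT  vc=[63]
9: 0xc7 (blk 49, set 1) → MISS  vc=[63]
10: 0x2a (blk 10, set 2) → L1-HIT  vc=[63]
11: 0xc4 (blk 49, set 1) → L1-HIT  vc=[63]
12: 0xb0 (blk 44, set 4) → L1-HIT  vc=[63]

SEQ = [MISS, MISS, MISS, MISS, L1-HIT, VC-HIT, VC-HIT, VC-HIT, VC-HIT, MISS, L1-HIT, L1-HIT, L1-HIT]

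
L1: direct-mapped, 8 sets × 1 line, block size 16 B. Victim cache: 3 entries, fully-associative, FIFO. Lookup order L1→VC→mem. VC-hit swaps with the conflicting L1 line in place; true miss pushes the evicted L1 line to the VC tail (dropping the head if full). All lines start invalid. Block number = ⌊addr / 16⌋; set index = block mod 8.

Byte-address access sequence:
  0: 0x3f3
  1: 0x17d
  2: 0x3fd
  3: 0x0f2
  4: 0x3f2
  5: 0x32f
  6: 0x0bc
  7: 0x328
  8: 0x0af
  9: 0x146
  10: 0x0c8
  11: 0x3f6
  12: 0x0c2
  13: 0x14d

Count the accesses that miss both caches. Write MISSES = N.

#0 0x3f3→b63/s7 MISS; vc=[]
#1 0x17d→b23/s7 MISS; vc=[63]
#2 0x3fd→b63/s7 VC-HIT; vc=[23]
#3 0xf2→b15/s7 MISS; vc=[23,63]
#4 0x3f2→b63/s7 VC-HIT; vc=[23,15]
#5 0x32f→b50/s2 MISS; vc=[23,15]
#6 0xbc→b11/s3 MISS; vc=[23,15]
#7 0x328→b50/s2 L1-HIT; vc=[23,15]
#8 0xaf→b10/s2 MISS; vc=[23,15,50]
#9 0x146→b20/s4 MISS; vc=[23,15,50]
#10 0xc8→b12/s4 MISS; vc=[15,50,20]
#11 0x3f6→b63/s7 L1-HIT; vc=[15,50,20]
#12 0xc2→b12/s4 L1-HIT; vc=[15,50,20]
#13 0x14d→b20/s4 VC-HIT; vc=[15,50,12]

MISSES = 8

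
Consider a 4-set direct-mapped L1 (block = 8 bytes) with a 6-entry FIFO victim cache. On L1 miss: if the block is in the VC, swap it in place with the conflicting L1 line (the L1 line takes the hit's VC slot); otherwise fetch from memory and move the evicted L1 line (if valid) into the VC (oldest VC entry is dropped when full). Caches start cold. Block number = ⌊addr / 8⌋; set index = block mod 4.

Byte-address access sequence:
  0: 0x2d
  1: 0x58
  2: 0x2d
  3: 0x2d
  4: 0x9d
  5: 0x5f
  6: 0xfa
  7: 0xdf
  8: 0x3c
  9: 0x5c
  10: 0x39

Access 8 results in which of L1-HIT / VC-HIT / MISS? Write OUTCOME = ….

#0 0x2d→b5/s1 MISS; vc=[]
#1 0x58→b11/s3 MISS; vc=[]
#2 0x2d→b5/s1 L1-HIT; vc=[]
#3 0x2d→b5/s1 L1-HIT; vc=[]
#4 0x9d→b19/s3 MISS; vc=[11]
#5 0x5f→b11/s3 VC-HIT; vc=[19]
#6 0xfa→b31/s3 MISS; vc=[19,11]
#7 0xdf→b27/s3 MISS; vc=[19,11,31]
#8 0x3c→b7/s3 MISS; vc=[19,11,31,27]
#9 0x5c→b11/s3 VC-HIT; vc=[19,7,31,27]
#10 0x39→b7/s3 VC-HIT; vc=[19,11,31,27]

OUTCOME = MISS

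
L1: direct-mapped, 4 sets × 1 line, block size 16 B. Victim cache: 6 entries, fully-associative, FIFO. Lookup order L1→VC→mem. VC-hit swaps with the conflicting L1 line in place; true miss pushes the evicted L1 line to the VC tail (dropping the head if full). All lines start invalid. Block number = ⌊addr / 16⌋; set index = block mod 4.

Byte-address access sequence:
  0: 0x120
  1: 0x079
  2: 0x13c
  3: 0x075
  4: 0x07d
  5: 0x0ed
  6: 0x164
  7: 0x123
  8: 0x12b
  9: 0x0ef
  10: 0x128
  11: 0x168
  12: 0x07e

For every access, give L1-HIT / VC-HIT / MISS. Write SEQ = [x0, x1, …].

0: 0x120 (blk 18, set 2) → MISS  vc=[]
1: 0x79 (blk 7, set 3) → MISS  vc=[]
2: 0x13c (blk 19, set 3) → MISS  vc=[7]
3: 0x75 (blk 7, set 3) → VC-HIT  vc=[19]
4: 0x7d (blk 7, set 3) → L1-HIT  vc=[19]
5: 0xed (blk 14, set 2) → MISS  vc=[19, 18]
6: 0x164 (blk 22, set 2) → MISS  vc=[19, 18, 14]
7: 0x123 (blk 18, set 2) → VC-HIT  vc=[19, 22, 14]
8: 0x12b (blk 18, set 2) → L1-HIT  vc=[19, 22, 14]
9: 0xef (blk 14, set 2) → VC-HIT  vc=[19, 22, 18]
10: 0x128 (blk 18, set 2) → VC-HIT  vc=[19, 22, 14]
11: 0x168 (blk 22, set 2) → VC-HIT  vc=[19, 18, 14]
12: 0x7e (blk 7, set 3) → L1-HIT  vc=[19, 18, 14]

SEQ = [MISS, MISS, MISS, VC-HIT, L1-HIT, MISS, MISS, VC-HIT, L1-HIT, VC-HIT, VC-HIT, VC-HIT, L1-HIT]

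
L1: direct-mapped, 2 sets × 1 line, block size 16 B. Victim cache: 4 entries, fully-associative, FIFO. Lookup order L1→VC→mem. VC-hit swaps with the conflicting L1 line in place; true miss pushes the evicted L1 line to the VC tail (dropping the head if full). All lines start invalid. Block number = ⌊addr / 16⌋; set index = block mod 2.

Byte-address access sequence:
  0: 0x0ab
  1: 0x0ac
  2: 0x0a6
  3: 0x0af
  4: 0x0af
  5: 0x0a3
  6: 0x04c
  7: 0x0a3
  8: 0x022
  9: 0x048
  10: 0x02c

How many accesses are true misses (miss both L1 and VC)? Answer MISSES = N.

0: 0xab (blk 10, set 0) → MISS  vc=[]
1: 0xac (blk 10, set 0) → L1-HIT  vc=[]
2: 0xa6 (blk 10, set 0) → L1-HIT  vc=[]
3: 0xaf (blk 10, set 0) → L1-HIT  vc=[]
4: 0xaf (blk 10, set 0) → L1-HIT  vc=[]
5: 0xa3 (blk 10, set 0) → L1-HIT  vc=[]
6: 0x4c (blk 4, set 0) → MISS  vc=[10]
7: 0xa3 (blk 10, set 0) → VC-HIT  vc=[4]
8: 0x22 (blk 2, set 0) → MISS  vc=[4, 10]
9: 0x48 (blk 4, set 0) → VC-HIT  vc=[2, 10]
10: 0x2c (blk 2, set 0) → VC-HIT  vc=[4, 10]

MISSES = 3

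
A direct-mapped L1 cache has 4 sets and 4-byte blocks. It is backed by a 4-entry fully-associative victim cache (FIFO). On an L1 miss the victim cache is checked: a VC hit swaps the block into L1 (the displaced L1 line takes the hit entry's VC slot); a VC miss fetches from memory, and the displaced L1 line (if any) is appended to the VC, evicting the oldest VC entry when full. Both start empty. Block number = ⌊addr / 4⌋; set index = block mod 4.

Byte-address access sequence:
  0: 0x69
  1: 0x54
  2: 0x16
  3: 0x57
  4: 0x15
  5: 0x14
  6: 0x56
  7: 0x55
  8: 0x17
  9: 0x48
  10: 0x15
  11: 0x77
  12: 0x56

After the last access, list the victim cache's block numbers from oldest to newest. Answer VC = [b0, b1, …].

0: 0x69 (blk 26, set 2) → MISS  vc=[]
1: 0x54 (blk 21, set 1) → MISS  vc=[]
2: 0x16 (blk 5, set 1) → MISS  vc=[21]
3: 0x57 (blk 21, set 1) → VC-HIT  vc=[5]
4: 0x15 (blk 5, set 1) → VC-HIT  vc=[21]
5: 0x14 (blk 5, set 1) → L1-HIT  vc=[21]
6: 0x56 (blk 21, set 1) → VC-HIT  vc=[5]
7: 0x55 (blk 21, set 1) → L1-HIT  vc=[5]
8: 0x17 (blk 5, set 1) → VC-HIT  vc=[21]
9: 0x48 (blk 18, set 2) → MISS  vc=[21, 26]
10: 0x15 (blk 5, set 1) → L1-HIT  vc=[21, 26]
11: 0x77 (blk 29, set 1) → MISS  vc=[21, 26, 5]
12: 0x56 (blk 21, set 1) → VC-HIT  vc=[29, 26, 5]

VC = [29, 26, 5]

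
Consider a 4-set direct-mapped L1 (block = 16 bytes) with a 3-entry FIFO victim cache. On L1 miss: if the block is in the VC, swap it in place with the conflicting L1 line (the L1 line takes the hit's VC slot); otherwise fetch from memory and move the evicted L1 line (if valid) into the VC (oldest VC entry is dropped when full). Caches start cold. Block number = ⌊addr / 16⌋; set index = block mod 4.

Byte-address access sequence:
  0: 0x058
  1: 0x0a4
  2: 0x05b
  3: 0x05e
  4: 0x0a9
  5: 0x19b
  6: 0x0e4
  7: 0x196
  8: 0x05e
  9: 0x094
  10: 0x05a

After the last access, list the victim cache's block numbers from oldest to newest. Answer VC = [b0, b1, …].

#0 0x58→b5/s1 MISS; vc=[]
#1 0xa4→b10/s2 MISS; vc=[]
#2 0x5b→b5/s1 L1-HIT; vc=[]
#3 0x5e→b5/s1 L1-HIT; vc=[]
#4 0xa9→b10/s2 L1-HIT; vc=[]
#5 0x19b→b25/s1 MISS; vc=[5]
#6 0xe4→b14/s2 MISS; vc=[5,10]
#7 0x196→b25/s1 L1-HIT; vc=[5,10]
#8 0x5e→b5/s1 VC-HIT; vc=[25,10]
#9 0x94→b9/s1 MISS; vc=[25,10,5]
#10 0x5a→b5/s1 VC-HIT; vc=[25,10,9]

VC = [25, 10, 9]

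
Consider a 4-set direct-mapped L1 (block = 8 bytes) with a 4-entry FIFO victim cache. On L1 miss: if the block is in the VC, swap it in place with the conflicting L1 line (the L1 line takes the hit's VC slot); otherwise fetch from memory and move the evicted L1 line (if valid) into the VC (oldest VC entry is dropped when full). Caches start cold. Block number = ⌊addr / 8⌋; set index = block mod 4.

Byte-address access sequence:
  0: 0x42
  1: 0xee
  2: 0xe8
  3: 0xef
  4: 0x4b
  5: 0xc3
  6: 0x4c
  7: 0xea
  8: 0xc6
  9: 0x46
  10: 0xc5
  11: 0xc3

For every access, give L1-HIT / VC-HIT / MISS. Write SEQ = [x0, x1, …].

SEQ = [MISS, MISS, L1-HIT, L1-HIT, MISS, MISS, L1-HIT, VC-HIT, L1-HIT, VC-HIT, VC-HIT, L1-HIT]

  [0] addr=0x42 blk=8 s=0: MISS | VC []
  [1] addr=0xee blk=29 s=1: MISS | VC []
  [2] addr=0xe8 blk=29 s=1: L1-HIT | VC []
  [3] addr=0xef blk=29 s=1: L1-HIT | VC []
  [4] addr=0x4b blk=9 s=1: MISS | VC [29]
  [5] addr=0xc3 blk=24 s=0: MISS | VC [29, 8]
  [6] addr=0x4c blk=9 s=1: L1-HIT | VC [29, 8]
  [7] addr=0xea blk=29 s=1: VC-HIT | VC [9, 8]
  [8] addr=0xc6 blk=24 s=0: L1-HIT | VC [9, 8]
  [9] addr=0x46 blk=8 s=0: VC-HIT | VC [9, 24]
  [10] addr=0xc5 blk=24 s=0: VC-HIT | VC [9, 8]
  [11] addr=0xc3 blk=24 s=0: L1-HIT | VC [9, 8]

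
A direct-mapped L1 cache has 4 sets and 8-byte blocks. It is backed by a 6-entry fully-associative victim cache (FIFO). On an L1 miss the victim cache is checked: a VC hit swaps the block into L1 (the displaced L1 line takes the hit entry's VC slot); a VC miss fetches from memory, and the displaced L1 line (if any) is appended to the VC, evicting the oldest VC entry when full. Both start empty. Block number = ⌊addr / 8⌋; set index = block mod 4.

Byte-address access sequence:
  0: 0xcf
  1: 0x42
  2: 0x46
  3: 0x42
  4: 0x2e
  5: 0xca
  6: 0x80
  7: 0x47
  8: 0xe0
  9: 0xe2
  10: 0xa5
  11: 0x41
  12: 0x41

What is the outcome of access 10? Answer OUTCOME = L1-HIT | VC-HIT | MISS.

OUTCOME = MISS

#0 0xcf→b25/s1 MISS; vc=[]
#1 0x42→b8/s0 MISS; vc=[]
#2 0x46→b8/s0 L1-HIT; vc=[]
#3 0x42→b8/s0 L1-HIT; vc=[]
#4 0x2e→b5/s1 MISS; vc=[25]
#5 0xca→b25/s1 VC-HIT; vc=[5]
#6 0x80→b16/s0 MISS; vc=[5,8]
#7 0x47→b8/s0 VC-HIT; vc=[5,16]
#8 0xe0→b28/s0 MISS; vc=[5,16,8]
#9 0xe2→b28/s0 L1-HIT; vc=[5,16,8]
#10 0xa5→b20/s0 MISS; vc=[5,16,8,28]
#11 0x41→b8/s0 VC-HIT; vc=[5,16,20,28]
#12 0x41→b8/s0 L1-HIT; vc=[5,16,20,28]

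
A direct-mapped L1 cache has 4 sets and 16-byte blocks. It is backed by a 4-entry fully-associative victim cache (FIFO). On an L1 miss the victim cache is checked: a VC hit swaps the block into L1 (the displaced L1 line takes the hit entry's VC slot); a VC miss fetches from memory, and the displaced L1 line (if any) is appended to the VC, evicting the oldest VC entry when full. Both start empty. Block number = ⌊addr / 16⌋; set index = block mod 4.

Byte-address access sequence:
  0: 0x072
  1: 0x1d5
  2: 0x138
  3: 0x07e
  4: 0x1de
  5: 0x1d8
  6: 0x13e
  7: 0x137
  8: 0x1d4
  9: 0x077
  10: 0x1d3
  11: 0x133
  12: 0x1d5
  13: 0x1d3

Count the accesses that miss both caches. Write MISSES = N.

0: 0x72 (blk 7, set 3) → MISS  vc=[]
1: 0x1d5 (blk 29, set 1) → MISS  vc=[]
2: 0x138 (blk 19, set 3) → MISS  vc=[7]
3: 0x7e (blk 7, set 3) → VC-HIT  vc=[19]
4: 0x1de (blk 29, set 1) → L1-HIT  vc=[19]
5: 0x1d8 (blk 29, set 1) → L1-HIT  vc=[19]
6: 0x13e (blk 19, set 3) → VC-HIT  vc=[7]
7: 0x137 (blk 19, set 3) → L1-HIT  vc=[7]
8: 0x1d4 (blk 29, set 1) → L1-HIT  vc=[7]
9: 0x77 (blk 7, set 3) → VC-HIT  vc=[19]
10: 0x1d3 (blk 29, set 1) → L1-HIT  vc=[19]
11: 0x133 (blk 19, set 3) → VC-HIT  vc=[7]
12: 0x1d5 (blk 29, set 1) → L1-HIT  vc=[7]
13: 0x1d3 (blk 29, set 1) → L1-HIT  vc=[7]

MISSES = 3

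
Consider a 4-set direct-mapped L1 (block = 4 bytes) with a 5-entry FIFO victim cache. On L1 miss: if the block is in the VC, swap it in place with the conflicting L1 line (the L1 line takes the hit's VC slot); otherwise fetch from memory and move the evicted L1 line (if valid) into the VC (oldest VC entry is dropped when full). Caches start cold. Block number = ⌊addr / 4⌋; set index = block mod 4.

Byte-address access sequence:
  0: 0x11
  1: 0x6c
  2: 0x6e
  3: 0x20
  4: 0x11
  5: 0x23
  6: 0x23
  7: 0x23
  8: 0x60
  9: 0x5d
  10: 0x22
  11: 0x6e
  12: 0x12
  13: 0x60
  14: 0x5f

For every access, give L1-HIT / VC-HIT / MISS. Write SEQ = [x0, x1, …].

SEQ = [MISS, MISS, L1-HIT, MISS, VC-HIT, VC-HIT, L1-HIT, L1-HIT, MISS, MISS, VC-HIT, VC-HIT, VC-HIT, VC-HIT, VC-HIT]

#0 0x11→b4/s0 MISS; vc=[]
#1 0x6c→b27/s3 MISS; vc=[]
#2 0x6e→b27/s3 L1-HIT; vc=[]
#3 0x20→b8/s0 MISS; vc=[4]
#4 0x11→b4/s0 VC-HIT; vc=[8]
#5 0x23→b8/s0 VC-HIT; vc=[4]
#6 0x23→b8/s0 L1-HIT; vc=[4]
#7 0x23→b8/s0 L1-HIT; vc=[4]
#8 0x60→b24/s0 MISS; vc=[4,8]
#9 0x5d→b23/s3 MISS; vc=[4,8,27]
#10 0x22→b8/s0 VC-HIT; vc=[4,24,27]
#11 0x6e→b27/s3 VC-HIT; vc=[4,24,23]
#12 0x12→b4/s0 VC-HIT; vc=[8,24,23]
#13 0x60→b24/s0 VC-HIT; vc=[8,4,23]
#14 0x5f→b23/s3 VC-HIT; vc=[8,4,27]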